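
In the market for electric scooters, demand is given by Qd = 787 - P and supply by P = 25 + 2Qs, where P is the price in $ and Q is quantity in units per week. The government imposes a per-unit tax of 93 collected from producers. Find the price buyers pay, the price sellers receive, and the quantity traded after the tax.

P_b = 564, P_s = 471, Q = 223

In direct form, Qs = -12.5 + 0.5P.
Producers keep P_s = P_b - 93 per unit, so supply in terms of the buyer price is Qs = -59 + 0.5P_b.
Set Qd = Qs: 787 - P_b = -59 + 0.5P_b, so 846 = 1.5P_b and P_b = 564.
Then P_s = 564 - 93 = 471 and Q = 787 - 564 = 223.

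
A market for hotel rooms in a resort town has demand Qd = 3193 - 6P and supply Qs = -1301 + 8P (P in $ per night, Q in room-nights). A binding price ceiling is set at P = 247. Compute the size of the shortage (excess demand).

Evaluating both curves at the ceiling price 247 gives Qd = 1711, Qs = 675.
Shortage = Qd - Qs = 1711 - 675 = 1036.

Shortage = 1036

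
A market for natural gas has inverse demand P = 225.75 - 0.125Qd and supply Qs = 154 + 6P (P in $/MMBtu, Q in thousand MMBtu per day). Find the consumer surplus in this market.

Consumer surplus = 46440.25

Inverting to quantity form: Qd = 1806 - 8P.
At equilibrium Qd = Qs, so 1806 - 8P = 154 + 6P; collecting terms, 1652 = 14P and P* = 118.
Substitute back: Q* = 1806 - 8(118) = 862.
Demand choke price (Qd = 0): P = 1806/8 = 225.75. Consumer surplus = ½ × (225.75 - 118) × 862 = 46440.25.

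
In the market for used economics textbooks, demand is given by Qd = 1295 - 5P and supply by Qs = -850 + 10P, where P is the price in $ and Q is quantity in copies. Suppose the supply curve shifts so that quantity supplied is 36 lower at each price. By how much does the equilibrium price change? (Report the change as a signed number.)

Set Qd = Qs: 1295 - 5P = -850 + 10P, so 2145 = 15P and P* = 143.
Plugging P* into demand: Q* = 1295 - 5(143) = 580.
After the shift, supply is Qs = -886 + 10P.
Re-solving, 15P = 2181 gives P = 145.4 and Q = 568.
ΔP = 145.4 - 143 = 2.4.

ΔP = 2.4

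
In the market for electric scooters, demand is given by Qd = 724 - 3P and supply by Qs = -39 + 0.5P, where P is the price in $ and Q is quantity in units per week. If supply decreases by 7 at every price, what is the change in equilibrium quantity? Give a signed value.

ΔQ = -6

Equating demand and supply, 724 - 3P = -39 + 0.5P gives 3.5P = 763, so P* = 218.
Then Q* = 724 - 3(218) = 70.
After the shift, supply is Qs = -46 + 0.5P.
The new intersection has 770 = 3.5P, i.e. P = 220, Q = 64.
ΔQ = 64 - 70 = -6.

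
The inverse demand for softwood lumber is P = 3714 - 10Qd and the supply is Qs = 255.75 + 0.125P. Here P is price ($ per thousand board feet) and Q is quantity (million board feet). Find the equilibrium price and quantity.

P* = 514, Q* = 320

In direct form, Qd = 371.4 - 0.1P.
Equating demand and supply, 371.4 - 0.1P = 255.75 + 0.125P gives 0.225P = 115.65, so P* = 514.
Substitute back: Q* = 371.4 - 0.1(514) = 320.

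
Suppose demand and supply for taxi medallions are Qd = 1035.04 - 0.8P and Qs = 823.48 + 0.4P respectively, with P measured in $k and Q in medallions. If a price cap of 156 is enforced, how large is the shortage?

Shortage = 24.36

With P fixed at 156, quantity demanded is 910.24 and quantity supplied is 885.88.
Shortage = Qd - Qs = 910.24 - 885.88 = 24.36.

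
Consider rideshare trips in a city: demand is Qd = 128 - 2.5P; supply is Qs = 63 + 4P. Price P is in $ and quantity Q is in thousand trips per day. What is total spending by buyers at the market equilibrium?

At equilibrium Qd = Qs, so 128 - 2.5P = 63 + 4P; collecting terms, 65 = 6.5P and P* = 10.
From the demand curve, Q* = 128 - 2.5(10) = 103.
Total spending by buyers = P* × Q* = 10 × 103 = 1030.

Total spending by buyers = 1030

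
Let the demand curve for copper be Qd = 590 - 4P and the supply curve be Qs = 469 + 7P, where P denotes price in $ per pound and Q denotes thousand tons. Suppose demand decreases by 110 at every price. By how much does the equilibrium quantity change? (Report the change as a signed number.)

The market clears where 590 - 4P = 469 + 7P. Rearranging, 11P = 121, hence P* = 11.
From the demand curve, Q* = 590 - 4(11) = 546.
After the shift, demand is Qd = 480 - 4P.
New equilibrium: 11 = 11P, so P = 1 and Q = 476.
ΔQ = 476 - 546 = -70.

ΔQ = -70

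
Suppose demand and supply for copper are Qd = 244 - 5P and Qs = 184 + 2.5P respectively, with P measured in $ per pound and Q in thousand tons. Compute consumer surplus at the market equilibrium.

Consumer surplus = 4161.6

The market clears where 244 - 5P = 184 + 2.5P. Rearranging, 7.5P = 60, hence P* = 8.
Plugging P* into demand: Q* = 244 - 5(8) = 204.
Demand choke price (Qd = 0): P = 244/5 = 48.8. Consumer surplus = ½ × (48.8 - 8) × 204 = 4161.6.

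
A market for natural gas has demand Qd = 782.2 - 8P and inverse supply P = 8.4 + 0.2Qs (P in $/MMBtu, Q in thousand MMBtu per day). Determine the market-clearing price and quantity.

P* = 63.4, Q* = 275

Inverting to quantity form: Qs = -42 + 5P.
At equilibrium Qd = Qs, so 782.2 - 8P = -42 + 5P; collecting terms, 824.2 = 13P and P* = 63.4.
Then Q* = 782.2 - 8(63.4) = 275.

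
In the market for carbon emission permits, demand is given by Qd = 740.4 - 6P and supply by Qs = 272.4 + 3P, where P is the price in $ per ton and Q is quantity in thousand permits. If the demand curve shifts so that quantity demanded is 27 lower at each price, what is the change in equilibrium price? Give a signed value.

ΔP = -3

Equating demand and supply, 740.4 - 6P = 272.4 + 3P gives 9P = 468, so P* = 52.
Then Q* = 740.4 - 6(52) = 428.4.
After the shift, demand is Qd = 713.4 - 6P.
The new intersection has 441 = 9P, i.e. P = 49, Q = 419.4.
ΔP = 49 - 52 = -3.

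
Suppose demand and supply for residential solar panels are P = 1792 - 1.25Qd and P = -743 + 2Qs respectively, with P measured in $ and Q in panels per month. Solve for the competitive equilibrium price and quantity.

Rewriting in direct form: Qd = 1433.6 - 0.8P and Qs = 371.5 + 0.5P.
Equating demand and supply, 1433.6 - 0.8P = 371.5 + 0.5P gives 1.3P = 1062.1, so P* = 817.
Plugging P* into demand: Q* = 1433.6 - 0.8(817) = 780.

P* = 817, Q* = 780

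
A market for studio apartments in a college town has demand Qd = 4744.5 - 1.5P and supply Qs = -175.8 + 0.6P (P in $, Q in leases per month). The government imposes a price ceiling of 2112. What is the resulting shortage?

Shortage = 485.1

Evaluating both curves at the ceiling price 2112 gives Qd = 1576.5, Qs = 1091.4.
Shortage = Qd - Qs = 1576.5 - 1091.4 = 485.1.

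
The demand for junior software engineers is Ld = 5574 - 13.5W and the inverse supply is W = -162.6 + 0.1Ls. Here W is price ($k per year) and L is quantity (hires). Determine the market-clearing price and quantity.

W* = 168, L* = 3306

In direct form, Ls = 1626 + 10W.
The market clears where 5574 - 13.5W = 1626 + 10W. Rearranging, 23.5W = 3948, hence W* = 168.
Substitute back: L* = 5574 - 13.5(168) = 3306.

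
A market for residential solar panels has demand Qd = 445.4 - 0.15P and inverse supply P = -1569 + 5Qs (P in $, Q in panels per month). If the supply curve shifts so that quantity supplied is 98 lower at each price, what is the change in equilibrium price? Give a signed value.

ΔP = 280

Inverting to quantity form: Qs = 313.8 + 0.2P.
Equating demand and supply, 445.4 - 0.15P = 313.8 + 0.2P gives 0.35P = 131.6, so P* = 376.
Then Q* = 445.4 - 0.15(376) = 389.
After the shift, supply is Qs = 215.8 + 0.2P.
The new intersection has 229.6 = 0.35P, i.e. P = 656, Q = 347.
ΔP = 656 - 376 = 280.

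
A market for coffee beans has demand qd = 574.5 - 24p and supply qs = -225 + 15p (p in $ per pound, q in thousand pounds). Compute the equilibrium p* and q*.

Equating demand and supply, 574.5 - 24p = -225 + 15p gives 39p = 799.5, so p* = 20.5.
From the demand curve, q* = 574.5 - 24(20.5) = 82.5.

p* = 20.5, q* = 82.5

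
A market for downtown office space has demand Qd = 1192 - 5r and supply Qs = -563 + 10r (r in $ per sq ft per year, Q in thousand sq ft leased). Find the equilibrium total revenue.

Total revenue = 71019

Equating demand and supply, 1192 - 5r = -563 + 10r gives 15r = 1755, so r* = 117.
Plugging r* into demand: Q* = 1192 - 5(117) = 607.
Total revenue = r* × Q* = 117 × 607 = 71019.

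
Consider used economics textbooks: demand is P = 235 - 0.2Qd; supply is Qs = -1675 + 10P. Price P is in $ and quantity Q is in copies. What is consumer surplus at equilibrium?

Inverting to quantity form: Qd = 1175 - 5P.
At equilibrium Qd = Qs, so 1175 - 5P = -1675 + 10P; collecting terms, 2850 = 15P and P* = 190.
From the demand curve, Q* = 1175 - 5(190) = 225.
Demand choke price (Qd = 0): P = 1175/5 = 235. Consumer surplus = ½ × (235 - 190) × 225 = 5062.5.

Consumer surplus = 5062.5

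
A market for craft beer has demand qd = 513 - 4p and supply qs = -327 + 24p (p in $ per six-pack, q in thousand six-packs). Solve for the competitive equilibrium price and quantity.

At equilibrium qd = qs, so 513 - 4p = -327 + 24p; collecting terms, 840 = 28p and p* = 30.
Then q* = 513 - 4(30) = 393.

p* = 30, q* = 393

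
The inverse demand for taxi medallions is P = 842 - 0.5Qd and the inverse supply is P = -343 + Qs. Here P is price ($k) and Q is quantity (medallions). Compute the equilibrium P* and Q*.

P* = 447, Q* = 790

Inverting to quantity form: Qd = 1684 - 2P and Qs = 343 + P.
The market clears where 1684 - 2P = 343 + P. Rearranging, 3P = 1341, hence P* = 447.
Plugging P* into demand: Q* = 1684 - 2(447) = 790.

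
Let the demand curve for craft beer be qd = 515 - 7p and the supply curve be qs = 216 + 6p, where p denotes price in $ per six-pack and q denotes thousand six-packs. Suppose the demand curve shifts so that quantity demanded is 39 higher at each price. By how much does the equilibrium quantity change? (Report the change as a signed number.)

Set qd = qs: 515 - 7p = 216 + 6p, so 299 = 13p and p* = 23.
Plugging p* into demand: q* = 515 - 7(23) = 354.
After the shift, demand is qd = 554 - 7p.
The new intersection has 338 = 13p, i.e. p = 26, q = 372.
Δq = 372 - 354 = 18.

Δq = 18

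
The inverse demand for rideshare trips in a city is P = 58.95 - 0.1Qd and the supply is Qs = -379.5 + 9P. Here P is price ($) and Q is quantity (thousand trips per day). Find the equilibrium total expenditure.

Inverting to quantity form: Qd = 589.5 - 10P.
Equating demand and supply, 589.5 - 10P = -379.5 + 9P gives 19P = 969, so P* = 51.
Substitute back: Q* = 589.5 - 10(51) = 79.5.
Total expenditure = P* × Q* = 51 × 79.5 = 4054.5.

Total expenditure = 4054.5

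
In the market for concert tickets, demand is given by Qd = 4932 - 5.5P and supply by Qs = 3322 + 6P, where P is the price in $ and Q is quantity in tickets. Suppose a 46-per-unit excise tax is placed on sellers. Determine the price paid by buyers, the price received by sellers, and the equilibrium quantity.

With a tax of 46 on sellers, they supply based on the net price P_s = P_b - 46, so Qs = 3046 + 6P_b.
Set Qd = Qs: 4932 - 5.5P_b = 3046 + 6P_b, so 1886 = 11.5P_b and P_b = 164.
So P_s = 118 and the quantity traded is Q = 4932 - 5.5(164) = 4030.

P_b = 164, P_s = 118, Q = 4030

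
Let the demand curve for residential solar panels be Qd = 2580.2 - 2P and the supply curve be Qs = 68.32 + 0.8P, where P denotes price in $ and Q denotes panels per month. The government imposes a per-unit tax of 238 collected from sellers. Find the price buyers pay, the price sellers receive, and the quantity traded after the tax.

The tax drives a wedge P_b - P_s = 238. Substituting P_s = P_b - 238 into supply: Qs = -122.08 + 0.8P_b.
Equate demand and the shifted supply: 2580.2 - 2P_b = -122.08 + 0.8P_b, giving 2.8P_b = 2702.28, so P_b = 965.1.
Then P_s = 965.1 - 238 = 727.1 and Q = 2580.2 - 2(965.1) = 650.

P_b = 965.1, P_s = 727.1, Q = 650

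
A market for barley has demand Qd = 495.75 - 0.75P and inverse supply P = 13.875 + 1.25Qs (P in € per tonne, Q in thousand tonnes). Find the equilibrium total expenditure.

Inverting to quantity form: Qs = -11.1 + 0.8P.
Set Qd = Qs: 495.75 - 0.75P = -11.1 + 0.8P, so 506.85 = 1.55P and P* = 327.
From the demand curve, Q* = 495.75 - 0.75(327) = 250.5.
Total expenditure = P* × Q* = 327 × 250.5 = 81913.5.

Total expenditure = 81913.5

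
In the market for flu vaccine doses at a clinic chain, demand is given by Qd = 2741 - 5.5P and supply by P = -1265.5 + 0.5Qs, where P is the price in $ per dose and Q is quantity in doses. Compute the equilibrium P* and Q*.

Solving each curve for Q: Qs = 2531 + 2P.
Equating demand and supply, 2741 - 5.5P = 2531 + 2P gives 7.5P = 210, so P* = 28.
Plugging P* into demand: Q* = 2741 - 5.5(28) = 2587.

P* = 28, Q* = 2587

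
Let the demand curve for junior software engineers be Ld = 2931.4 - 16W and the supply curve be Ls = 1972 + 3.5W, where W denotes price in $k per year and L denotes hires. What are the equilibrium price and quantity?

Equating demand and supply, 2931.4 - 16W = 1972 + 3.5W gives 19.5W = 959.4, so W* = 49.2.
Substitute back: L* = 2931.4 - 16(49.2) = 2144.2.

W* = 49.2, L* = 2144.2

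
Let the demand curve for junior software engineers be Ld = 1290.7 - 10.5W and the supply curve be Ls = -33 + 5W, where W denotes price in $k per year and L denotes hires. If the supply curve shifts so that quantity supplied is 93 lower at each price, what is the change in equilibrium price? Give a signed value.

The market clears where 1290.7 - 10.5W = -33 + 5W. Rearranging, 15.5W = 1323.7, hence W* = 85.4.
Plugging W* into demand: L* = 1290.7 - 10.5(85.4) = 394.
After the shift, supply is Ls = -126 + 5W.
The new intersection has 1416.7 = 15.5W, i.e. W = 91.4, L = 331.
ΔW = 91.4 - 85.4 = 6.

ΔW = 6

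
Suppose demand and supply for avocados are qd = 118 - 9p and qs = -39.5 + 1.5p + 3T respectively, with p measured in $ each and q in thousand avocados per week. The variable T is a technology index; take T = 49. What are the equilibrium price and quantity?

With T = 49, supply is qs = 107.5 + 1.5p.
Equating demand and supply, 118 - 9p = 107.5 + 1.5p gives 10.5p = 10.5, so p* = 1.
Substitute back: q* = 118 - 9(1) = 109.

p* = 1, q* = 109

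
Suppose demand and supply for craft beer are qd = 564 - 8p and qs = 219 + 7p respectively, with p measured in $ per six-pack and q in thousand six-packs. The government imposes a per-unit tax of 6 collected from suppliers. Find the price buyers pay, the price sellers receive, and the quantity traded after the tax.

p_b = 25.8, p_s = 19.8, q = 357.6

Suppliers keep p_s = p_b - 6 per unit, so supply in terms of the buyer price is qs = 177 + 7p_b.
Equate demand and the shifted supply: 564 - 8p_b = 177 + 7p_b, giving 15p_b = 387, so p_b = 25.8.
So p_s = 19.8 and the quantity traded is q = 564 - 8(25.8) = 357.6.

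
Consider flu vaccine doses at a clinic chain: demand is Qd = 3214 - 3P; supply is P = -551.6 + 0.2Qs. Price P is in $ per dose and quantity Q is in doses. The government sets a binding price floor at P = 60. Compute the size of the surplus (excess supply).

Solving each curve for Q: Qs = 2758 + 5P.
With P fixed at 60, quantity demanded is 3034 and quantity supplied is 3058.
Surplus = Qs - Qd = 3058 - 3034 = 24.

Surplus = 24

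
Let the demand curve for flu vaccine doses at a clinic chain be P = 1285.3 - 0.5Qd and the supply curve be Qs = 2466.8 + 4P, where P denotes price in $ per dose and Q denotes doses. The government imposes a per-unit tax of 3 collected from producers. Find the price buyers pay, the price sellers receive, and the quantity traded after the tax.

Solving each curve for Q: Qd = 2570.6 - 2P.
Producers keep P_s = P_b - 3 per unit, so supply in terms of the buyer price is Qs = 2454.8 + 4P_b.
Set Qd = Qs: 2570.6 - 2P_b = 2454.8 + 4P_b, so 115.8 = 6P_b and P_b = 19.3.
So P_s = 16.3 and the quantity traded is Q = 2570.6 - 2(19.3) = 2532.

P_b = 19.3, P_s = 16.3, Q = 2532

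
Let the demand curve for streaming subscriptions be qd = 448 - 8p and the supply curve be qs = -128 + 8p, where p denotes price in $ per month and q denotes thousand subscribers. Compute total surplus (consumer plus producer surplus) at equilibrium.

Total surplus = 3200

At equilibrium qd = qs, so 448 - 8p = -128 + 8p; collecting terms, 576 = 16p and p* = 36.
Then q* = 448 - 8(36) = 160.
Demand choke price = 56; supply choke price = 16. CS = ½(56 - 36)(160) = 1600; PS = ½(36 - 16)(160) = 1600. Total surplus = 3200.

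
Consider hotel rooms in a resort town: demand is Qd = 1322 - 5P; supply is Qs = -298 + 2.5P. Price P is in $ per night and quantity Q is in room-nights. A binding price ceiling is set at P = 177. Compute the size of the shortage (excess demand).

Shortage = 292.5

Evaluating both curves at the ceiling price 177 gives Qd = 437, Qs = 144.5.
Shortage = Qd - Qs = 437 - 144.5 = 292.5.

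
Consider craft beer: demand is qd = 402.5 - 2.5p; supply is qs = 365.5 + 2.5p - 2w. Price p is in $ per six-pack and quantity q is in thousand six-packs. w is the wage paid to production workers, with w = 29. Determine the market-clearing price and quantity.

With w = 29, supply is qs = 307.5 + 2.5p.
Equating demand and supply, 402.5 - 2.5p = 307.5 + 2.5p gives 5p = 95, so p* = 19.
From the demand curve, q* = 402.5 - 2.5(19) = 355.

p* = 19, q* = 355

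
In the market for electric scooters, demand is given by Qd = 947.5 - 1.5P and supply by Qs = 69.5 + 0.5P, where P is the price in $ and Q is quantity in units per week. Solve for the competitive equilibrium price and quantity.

P* = 439, Q* = 289

Equating demand and supply, 947.5 - 1.5P = 69.5 + 0.5P gives 2P = 878, so P* = 439.
From the demand curve, Q* = 947.5 - 1.5(439) = 289.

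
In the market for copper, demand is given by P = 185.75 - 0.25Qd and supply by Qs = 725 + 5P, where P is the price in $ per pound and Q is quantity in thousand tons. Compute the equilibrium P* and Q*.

P* = 2, Q* = 735

In direct form, Qd = 743 - 4P.
Equating demand and supply, 743 - 4P = 725 + 5P gives 9P = 18, so P* = 2.
Substitute back: Q* = 743 - 4(2) = 735.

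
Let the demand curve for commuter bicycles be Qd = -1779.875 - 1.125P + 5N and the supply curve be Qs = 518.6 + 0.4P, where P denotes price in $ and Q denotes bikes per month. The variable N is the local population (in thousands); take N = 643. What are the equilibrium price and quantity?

P* = 601, Q* = 759

With N = 643, demand is Qd = 1435.125 - 1.125P.
At equilibrium Qd = Qs, so 1435.125 - 1.125P = 518.6 + 0.4P; collecting terms, 916.525 = 1.525P and P* = 601.
Plugging P* into demand: Q* = 1435.125 - 1.125(601) = 759.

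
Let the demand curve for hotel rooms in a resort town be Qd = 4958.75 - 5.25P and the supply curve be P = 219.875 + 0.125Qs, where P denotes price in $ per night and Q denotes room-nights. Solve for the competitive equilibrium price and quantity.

P* = 507, Q* = 2297

Solving each curve for Q: Qs = -1759 + 8P.
The market clears where 4958.75 - 5.25P = -1759 + 8P. Rearranging, 13.25P = 6717.75, hence P* = 507.
Then Q* = 4958.75 - 5.25(507) = 2297.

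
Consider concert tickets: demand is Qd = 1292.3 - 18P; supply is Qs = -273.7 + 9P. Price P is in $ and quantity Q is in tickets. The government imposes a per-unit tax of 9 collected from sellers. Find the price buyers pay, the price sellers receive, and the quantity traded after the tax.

Sellers keep P_s = P_b - 9 per unit, so supply in terms of the buyer price is Qs = -354.7 + 9P_b.
Equate demand and the shifted supply: 1292.3 - 18P_b = -354.7 + 9P_b, giving 27P_b = 1647, so P_b = 61.
So P_s = 52 and the quantity traded is Q = 1292.3 - 18(61) = 194.3.

P_b = 61, P_s = 52, Q = 194.3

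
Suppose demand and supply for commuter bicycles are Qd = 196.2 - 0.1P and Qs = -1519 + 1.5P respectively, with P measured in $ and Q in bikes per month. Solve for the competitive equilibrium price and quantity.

Equating demand and supply, 196.2 - 0.1P = -1519 + 1.5P gives 1.6P = 1715.2, so P* = 1072.
Then Q* = 196.2 - 0.1(1072) = 89.

P* = 1072, Q* = 89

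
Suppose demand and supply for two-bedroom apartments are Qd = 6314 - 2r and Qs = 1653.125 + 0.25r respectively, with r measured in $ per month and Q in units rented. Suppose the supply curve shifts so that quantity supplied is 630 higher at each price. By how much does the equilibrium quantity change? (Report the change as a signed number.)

ΔQ = 560

At equilibrium Qd = Qs, so 6314 - 2r = 1653.125 + 0.25r; collecting terms, 4660.875 = 2.25r and r* = 2071.5.
Substitute back: Q* = 6314 - 2(2071.5) = 2171.
After the shift, supply is Qs = 2283.125 + 0.25r.
The new intersection has 4030.875 = 2.25r, i.e. r = 1791.5, Q = 2731.
ΔQ = 2731 - 2171 = 560.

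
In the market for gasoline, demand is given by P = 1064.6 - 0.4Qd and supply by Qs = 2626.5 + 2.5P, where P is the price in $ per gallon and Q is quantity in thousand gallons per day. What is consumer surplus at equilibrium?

Rewriting in direct form: Qd = 2661.5 - 2.5P.
Set Qd = Qs: 2661.5 - 2.5P = 2626.5 + 2.5P, so 35 = 5P and P* = 7.
Then Q* = 2661.5 - 2.5(7) = 2644.
Demand choke price (Qd = 0): P = 2661.5/2.5 = 1064.6. Consumer surplus = ½ × (1064.6 - 7) × 2644 = 1398147.2.

Consumer surplus = 1398147.2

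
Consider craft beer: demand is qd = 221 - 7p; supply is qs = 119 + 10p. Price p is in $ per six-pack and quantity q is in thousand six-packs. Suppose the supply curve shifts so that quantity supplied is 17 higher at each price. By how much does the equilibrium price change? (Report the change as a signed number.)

Δp = -1

Equating demand and supply, 221 - 7p = 119 + 10p gives 17p = 102, so p* = 6.
Plugging p* into demand: q* = 221 - 7(6) = 179.
After the shift, supply is qs = 136 + 10p.
Re-solving, 17p = 85 gives p = 5 and q = 186.
Δp = 5 - 6 = -1.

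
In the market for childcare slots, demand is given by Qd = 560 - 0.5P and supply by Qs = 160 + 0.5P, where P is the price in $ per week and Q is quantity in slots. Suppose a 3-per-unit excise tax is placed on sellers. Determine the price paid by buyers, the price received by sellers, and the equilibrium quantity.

P_b = 401.5, P_s = 398.5, Q = 359.25

With a tax of 3 on sellers, they supply based on the net price P_s = P_b - 3, so Qs = 158.5 + 0.5P_b.
Market clearing requires 560 - 0.5P_b = 158.5 + 0.5P_b; hence 401.5 = P_b and P_b = 401.5.
Then P_s = 401.5 - 3 = 398.5 and Q = 560 - 0.5(401.5) = 359.25.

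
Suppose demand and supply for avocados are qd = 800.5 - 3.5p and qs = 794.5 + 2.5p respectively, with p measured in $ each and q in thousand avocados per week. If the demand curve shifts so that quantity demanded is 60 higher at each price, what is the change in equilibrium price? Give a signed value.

Δp = 10

Equating demand and supply, 800.5 - 3.5p = 794.5 + 2.5p gives 6p = 6, so p* = 1.
Plugging p* into demand: q* = 800.5 - 3.5(1) = 797.
After the shift, demand is qd = 860.5 - 3.5p.
New equilibrium: 66 = 6p, so p = 11 and q = 822.
Δp = 11 - 1 = 10.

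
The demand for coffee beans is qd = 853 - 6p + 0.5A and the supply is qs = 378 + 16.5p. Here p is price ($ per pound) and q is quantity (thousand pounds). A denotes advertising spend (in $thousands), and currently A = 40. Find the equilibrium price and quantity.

With A = 40, demand is qd = 873 - 6p.
The market clears where 873 - 6p = 378 + 16.5p. Rearranging, 22.5p = 495, hence p* = 22.
Then q* = 873 - 6(22) = 741.

p* = 22, q* = 741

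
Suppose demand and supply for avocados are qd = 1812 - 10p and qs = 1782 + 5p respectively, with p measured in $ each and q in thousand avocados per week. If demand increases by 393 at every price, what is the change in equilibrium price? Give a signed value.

The market clears where 1812 - 10p = 1782 + 5p. Rearranging, 15p = 30, hence p* = 2.
From the demand curve, q* = 1812 - 10(2) = 1792.
After the shift, demand is qd = 2205 - 10p.
Re-solving, 15p = 423 gives p = 28.2 and q = 1923.
Δp = 28.2 - 2 = 26.2.

Δp = 26.2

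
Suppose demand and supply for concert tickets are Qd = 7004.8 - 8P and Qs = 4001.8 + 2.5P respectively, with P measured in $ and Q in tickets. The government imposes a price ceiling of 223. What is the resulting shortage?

At P = 223: Qd = 5220.8 and Qs = 4559.3.
Shortage = Qd - Qs = 5220.8 - 4559.3 = 661.5.

Shortage = 661.5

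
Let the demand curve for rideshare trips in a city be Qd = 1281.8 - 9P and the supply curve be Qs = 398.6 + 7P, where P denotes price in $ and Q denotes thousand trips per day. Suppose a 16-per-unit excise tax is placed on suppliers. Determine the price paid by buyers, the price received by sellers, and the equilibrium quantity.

The tax drives a wedge P_b - P_s = 16. Substituting P_s = P_b - 16 into supply: Qs = 286.6 + 7P_b.
Set Qd = Qs: 1281.8 - 9P_b = 286.6 + 7P_b, so 995.2 = 16P_b and P_b = 62.2.
So P_s = 46.2 and the quantity traded is Q = 1281.8 - 9(62.2) = 722.

P_b = 62.2, P_s = 46.2, Q = 722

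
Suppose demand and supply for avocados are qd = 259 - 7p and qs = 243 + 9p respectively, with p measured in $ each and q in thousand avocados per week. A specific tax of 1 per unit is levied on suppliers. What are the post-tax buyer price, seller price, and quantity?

p_b = 1.5625, p_s = 0.5625, q = 248.0625

With a tax of 1 on suppliers, they supply based on the net price p_s = p_b - 1, so qs = 234 + 9p_b.
Equate demand and the shifted supply: 259 - 7p_b = 234 + 9p_b, giving 16p_b = 25, so p_b = 1.5625.
Then p_s = 1.5625 - 1 = 0.5625 and q = 259 - 7(1.5625) = 248.0625.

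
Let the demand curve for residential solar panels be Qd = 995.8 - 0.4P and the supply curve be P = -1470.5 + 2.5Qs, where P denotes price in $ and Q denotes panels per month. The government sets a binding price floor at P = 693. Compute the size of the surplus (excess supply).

Surplus = 146.8

Inverting to quantity form: Qs = 588.2 + 0.4P.
Evaluating both curves at the floor price 693 gives Qd = 718.6, Qs = 865.4.
Surplus = Qs - Qd = 865.4 - 718.6 = 146.8.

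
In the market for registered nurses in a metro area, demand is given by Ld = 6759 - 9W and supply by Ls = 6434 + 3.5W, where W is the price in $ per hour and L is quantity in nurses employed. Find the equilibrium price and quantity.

The market clears where 6759 - 9W = 6434 + 3.5W. Rearranging, 12.5W = 325, hence W* = 26.
Then L* = 6759 - 9(26) = 6525.

W* = 26, L* = 6525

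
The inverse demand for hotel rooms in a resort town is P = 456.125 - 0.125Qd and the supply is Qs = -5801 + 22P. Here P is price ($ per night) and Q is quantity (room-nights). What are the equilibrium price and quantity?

Inverting to quantity form: Qd = 3649 - 8P.
At equilibrium Qd = Qs, so 3649 - 8P = -5801 + 22P; collecting terms, 9450 = 30P and P* = 315.
Plugging P* into demand: Q* = 3649 - 8(315) = 1129.

P* = 315, Q* = 1129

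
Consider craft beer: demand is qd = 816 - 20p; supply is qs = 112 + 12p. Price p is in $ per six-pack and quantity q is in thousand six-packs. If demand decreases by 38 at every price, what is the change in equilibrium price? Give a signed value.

Δp = -1.1875

Equating demand and supply, 816 - 20p = 112 + 12p gives 32p = 704, so p* = 22.
Substitute back: q* = 816 - 20(22) = 376.
After the shift, demand is qd = 778 - 20p.
New equilibrium: 666 = 32p, so p = 20.8125 and q = 361.75.
Δp = 20.8125 - 22 = -1.1875.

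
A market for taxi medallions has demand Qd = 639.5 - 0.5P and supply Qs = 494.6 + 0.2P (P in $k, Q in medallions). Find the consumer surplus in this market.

Consumer surplus = 287296

Set Qd = Qs: 639.5 - 0.5P = 494.6 + 0.2P, so 144.9 = 0.7P and P* = 207.
Then Q* = 639.5 - 0.5(207) = 536.
Demand choke price (Qd = 0): P = 639.5/0.5 = 1279. Consumer surplus = ½ × (1279 - 207) × 536 = 287296.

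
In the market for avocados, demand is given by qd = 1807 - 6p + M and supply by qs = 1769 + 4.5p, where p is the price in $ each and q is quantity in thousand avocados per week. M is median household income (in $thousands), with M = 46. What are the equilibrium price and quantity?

With M = 46, demand is qd = 1853 - 6p.
Equating demand and supply, 1853 - 6p = 1769 + 4.5p gives 10.5p = 84, so p* = 8.
Plugging p* into demand: q* = 1853 - 6(8) = 1805.

p* = 8, q* = 1805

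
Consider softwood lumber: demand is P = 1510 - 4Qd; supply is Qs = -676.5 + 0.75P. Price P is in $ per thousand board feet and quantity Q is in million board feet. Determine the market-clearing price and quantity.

Rewriting in direct form: Qd = 377.5 - 0.25P.
Set Qd = Qs: 377.5 - 0.25P = -676.5 + 0.75P, so 1054 = P and P* = 1054.
From the demand curve, Q* = 377.5 - 0.25(1054) = 114.

P* = 1054, Q* = 114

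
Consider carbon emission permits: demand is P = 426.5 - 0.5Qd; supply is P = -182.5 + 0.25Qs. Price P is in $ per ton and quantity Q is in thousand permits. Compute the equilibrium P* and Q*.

P* = 20.5, Q* = 812

Inverting to quantity form: Qd = 853 - 2P and Qs = 730 + 4P.
The market clears where 853 - 2P = 730 + 4P. Rearranging, 6P = 123, hence P* = 20.5.
From the demand curve, Q* = 853 - 2(20.5) = 812.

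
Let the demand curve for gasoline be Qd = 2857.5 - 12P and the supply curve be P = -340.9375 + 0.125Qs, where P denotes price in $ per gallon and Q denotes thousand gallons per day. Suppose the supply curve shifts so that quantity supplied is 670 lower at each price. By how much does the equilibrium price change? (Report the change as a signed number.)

Rewriting in direct form: Qs = 2727.5 + 8P.
Equating demand and supply, 2857.5 - 12P = 2727.5 + 8P gives 20P = 130, so P* = 6.5.
Plugging P* into demand: Q* = 2857.5 - 12(6.5) = 2779.5.
After the shift, supply is Qs = 2057.5 + 8P.
New equilibrium: 800 = 20P, so P = 40 and Q = 2377.5.
ΔP = 40 - 6.5 = 33.5.

ΔP = 33.5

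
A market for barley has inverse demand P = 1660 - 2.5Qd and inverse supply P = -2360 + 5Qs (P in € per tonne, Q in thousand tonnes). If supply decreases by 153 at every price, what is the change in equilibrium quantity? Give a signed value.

Inverting to quantity form: Qd = 664 - 0.4P and Qs = 472 + 0.2P.
At equilibrium Qd = Qs, so 664 - 0.4P = 472 + 0.2P; collecting terms, 192 = 0.6P and P* = 320.
Then Q* = 664 - 0.4(320) = 536.
After the shift, supply is Qs = 319 + 0.2P.
Re-solving, 0.6P = 345 gives P = 575 and Q = 434.
ΔQ = 434 - 536 = -102.

ΔQ = -102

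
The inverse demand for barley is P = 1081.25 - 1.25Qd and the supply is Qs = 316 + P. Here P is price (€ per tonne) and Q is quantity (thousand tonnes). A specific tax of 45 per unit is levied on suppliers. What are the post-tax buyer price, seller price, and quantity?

Rewriting in direct form: Qd = 865 - 0.8P.
Suppliers keep P_s = P_b - 45 per unit, so supply in terms of the buyer price is Qs = 271 + P_b.
Market clearing requires 865 - 0.8P_b = 271 + P_b; hence 594 = 1.8P_b and P_b = 330.
Then P_s = 330 - 45 = 285 and Q = 865 - 0.8(330) = 601.

P_b = 330, P_s = 285, Q = 601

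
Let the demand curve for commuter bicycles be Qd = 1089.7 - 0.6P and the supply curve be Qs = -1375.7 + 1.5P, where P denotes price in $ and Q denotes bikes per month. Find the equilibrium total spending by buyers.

Total spending by buyers = 452342.2

Equating demand and supply, 1089.7 - 0.6P = -1375.7 + 1.5P gives 2.1P = 2465.4, so P* = 1174.
Then Q* = 1089.7 - 0.6(1174) = 385.3.
Total spending by buyers = P* × Q* = 1174 × 385.3 = 452342.2.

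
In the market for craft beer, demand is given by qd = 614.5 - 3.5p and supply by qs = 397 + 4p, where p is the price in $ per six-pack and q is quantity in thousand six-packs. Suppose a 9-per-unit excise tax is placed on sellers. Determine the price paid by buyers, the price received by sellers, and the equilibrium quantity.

p_b = 33.8, p_s = 24.8, q = 496.2

Sellers keep p_s = p_b - 9 per unit, so supply in terms of the buyer price is qs = 361 + 4p_b.
Market clearing requires 614.5 - 3.5p_b = 361 + 4p_b; hence 253.5 = 7.5p_b and p_b = 33.8.
So p_s = 24.8 and the quantity traded is q = 614.5 - 3.5(33.8) = 496.2.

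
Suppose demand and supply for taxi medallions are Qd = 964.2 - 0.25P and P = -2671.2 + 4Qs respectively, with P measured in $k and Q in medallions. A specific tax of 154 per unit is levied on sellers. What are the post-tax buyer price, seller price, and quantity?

Solving each curve for Q: Qs = 667.8 + 0.25P.
Sellers keep P_s = P_b - 154 per unit, so supply in terms of the buyer price is Qs = 629.3 + 0.25P_b.
Set Qd = Qs: 964.2 - 0.25P_b = 629.3 + 0.25P_b, so 334.9 = 0.5P_b and P_b = 669.8.
Then P_s = 669.8 - 154 = 515.8 and Q = 964.2 - 0.25(669.8) = 796.75.

P_b = 669.8, P_s = 515.8, Q = 796.75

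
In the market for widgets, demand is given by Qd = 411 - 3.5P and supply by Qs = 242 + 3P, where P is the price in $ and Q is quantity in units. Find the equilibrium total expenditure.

Total expenditure = 8320

The market clears where 411 - 3.5P = 242 + 3P. Rearranging, 6.5P = 169, hence P* = 26.
Plugging P* into demand: Q* = 411 - 3.5(26) = 320.
Total expenditure = P* × Q* = 26 × 320 = 8320.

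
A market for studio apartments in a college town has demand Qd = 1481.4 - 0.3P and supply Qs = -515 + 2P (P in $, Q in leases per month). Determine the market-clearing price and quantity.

P* = 868, Q* = 1221

At equilibrium Qd = Qs, so 1481.4 - 0.3P = -515 + 2P; collecting terms, 1996.4 = 2.3P and P* = 868.
Then Q* = 1481.4 - 0.3(868) = 1221.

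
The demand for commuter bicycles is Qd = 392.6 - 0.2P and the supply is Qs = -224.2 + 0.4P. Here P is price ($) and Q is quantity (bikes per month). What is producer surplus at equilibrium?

At equilibrium Qd = Qs, so 392.6 - 0.2P = -224.2 + 0.4P; collecting terms, 616.8 = 0.6P and P* = 1028.
Then Q* = 392.6 - 0.2(1028) = 187.
Supply choke price (Qs = 0): P = 560.5. Producer surplus = ½ × (1028 - 560.5) × 187 = 43711.25.

Producer surplus = 43711.25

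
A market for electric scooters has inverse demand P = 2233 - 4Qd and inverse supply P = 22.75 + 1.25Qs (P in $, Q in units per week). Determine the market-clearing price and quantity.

Rewriting in direct form: Qd = 558.25 - 0.25P and Qs = -18.2 + 0.8P.
The market clears where 558.25 - 0.25P = -18.2 + 0.8P. Rearranging, 1.05P = 576.45, hence P* = 549.
Plugging P* into demand: Q* = 558.25 - 0.25(549) = 421.

P* = 549, Q* = 421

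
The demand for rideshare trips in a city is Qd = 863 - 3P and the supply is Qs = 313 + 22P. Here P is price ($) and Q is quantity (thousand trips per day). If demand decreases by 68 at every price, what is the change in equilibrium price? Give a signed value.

The market clears where 863 - 3P = 313 + 22P. Rearranging, 25P = 550, hence P* = 22.
From the demand curve, Q* = 863 - 3(22) = 797.
After the shift, demand is Qd = 795 - 3P.
New equilibrium: 482 = 25P, so P = 19.28 and Q = 737.16.
ΔP = 19.28 - 22 = -2.72.

ΔP = -2.72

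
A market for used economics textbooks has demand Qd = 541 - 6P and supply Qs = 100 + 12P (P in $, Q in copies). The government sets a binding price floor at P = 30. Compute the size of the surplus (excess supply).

Evaluating both curves at the floor price 30 gives Qd = 361, Qs = 460.
Surplus = Qs - Qd = 460 - 361 = 99.

Surplus = 99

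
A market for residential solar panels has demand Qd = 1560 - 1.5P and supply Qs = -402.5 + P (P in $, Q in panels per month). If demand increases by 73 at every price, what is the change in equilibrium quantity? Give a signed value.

ΔQ = 29.2

Equating demand and supply, 1560 - 1.5P = -402.5 + P gives 2.5P = 1962.5, so P* = 785.
Then Q* = 1560 - 1.5(785) = 382.5.
After the shift, demand is Qd = 1633 - 1.5P.
Re-solving, 2.5P = 2035.5 gives P = 814.2 and Q = 411.7.
ΔQ = 411.7 - 382.5 = 29.2.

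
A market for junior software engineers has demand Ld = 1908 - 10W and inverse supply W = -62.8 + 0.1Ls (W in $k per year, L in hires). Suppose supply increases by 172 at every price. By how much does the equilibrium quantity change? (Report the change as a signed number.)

ΔL = 86

Rewriting in direct form: Ls = 628 + 10W.
The market clears where 1908 - 10W = 628 + 10W. Rearranging, 20W = 1280, hence W* = 64.
From the demand curve, L* = 1908 - 10(64) = 1268.
After the shift, supply is Ls = 800 + 10W.
The new intersection has 1108 = 20W, i.e. W = 55.4, L = 1354.
ΔL = 1354 - 1268 = 86.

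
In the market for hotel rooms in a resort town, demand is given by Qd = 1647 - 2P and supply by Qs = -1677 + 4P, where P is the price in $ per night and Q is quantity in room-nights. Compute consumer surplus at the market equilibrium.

Equating demand and supply, 1647 - 2P = -1677 + 4P gives 6P = 3324, so P* = 554.
Then Q* = 1647 - 2(554) = 539.
Demand choke price (Qd = 0): P = 1647/2 = 823.5. Consumer surplus = ½ × (823.5 - 554) × 539 = 72630.25.

Consumer surplus = 72630.25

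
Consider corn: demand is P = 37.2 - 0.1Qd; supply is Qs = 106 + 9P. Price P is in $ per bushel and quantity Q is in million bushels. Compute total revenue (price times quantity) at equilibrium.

Total revenue = 3248

In direct form, Qd = 372 - 10P.
The market clears where 372 - 10P = 106 + 9P. Rearranging, 19P = 266, hence P* = 14.
Substitute back: Q* = 372 - 10(14) = 232.
Total revenue = P* × Q* = 14 × 232 = 3248.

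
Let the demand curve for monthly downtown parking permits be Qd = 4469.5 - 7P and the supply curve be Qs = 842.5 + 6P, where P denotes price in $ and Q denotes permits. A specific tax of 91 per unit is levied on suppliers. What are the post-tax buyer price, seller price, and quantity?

P_b = 321, P_s = 230, Q = 2222.5

Suppliers keep P_s = P_b - 91 per unit, so supply in terms of the buyer price is Qs = 296.5 + 6P_b.
Set Qd = Qs: 4469.5 - 7P_b = 296.5 + 6P_b, so 4173 = 13P_b and P_b = 321.
So P_s = 230 and the quantity traded is Q = 4469.5 - 7(321) = 2222.5.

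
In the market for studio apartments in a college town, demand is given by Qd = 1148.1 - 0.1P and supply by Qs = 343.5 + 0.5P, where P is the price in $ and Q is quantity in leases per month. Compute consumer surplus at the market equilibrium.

At equilibrium Qd = Qs, so 1148.1 - 0.1P = 343.5 + 0.5P; collecting terms, 804.6 = 0.6P and P* = 1341.
Then Q* = 1148.1 - 0.1(1341) = 1014.
Demand choke price (Qd = 0): P = 1148.1/0.1 = 11481. Consumer surplus = ½ × (11481 - 1341) × 1014 = 5140980.

Consumer surplus = 5140980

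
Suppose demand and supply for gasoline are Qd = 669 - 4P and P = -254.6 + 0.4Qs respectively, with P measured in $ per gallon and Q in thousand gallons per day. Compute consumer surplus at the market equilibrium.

Inverting to quantity form: Qs = 636.5 + 2.5P.
At equilibrium Qd = Qs, so 669 - 4P = 636.5 + 2.5P; collecting terms, 32.5 = 6.5P and P* = 5.
Plugging P* into demand: Q* = 669 - 4(5) = 649.
Demand choke price (Qd = 0): P = 669/4 = 167.25. Consumer surplus = ½ × (167.25 - 5) × 649 = 52650.125.

Consumer surplus = 52650.125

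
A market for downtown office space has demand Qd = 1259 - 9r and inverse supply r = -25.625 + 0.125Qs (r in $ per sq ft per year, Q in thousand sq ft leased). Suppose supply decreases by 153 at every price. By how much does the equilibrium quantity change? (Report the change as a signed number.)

Rewriting in direct form: Qs = 205 + 8r.
Set Qd = Qs: 1259 - 9r = 205 + 8r, so 1054 = 17r and r* = 62.
From the demand curve, Q* = 1259 - 9(62) = 701.
After the shift, supply is Qs = 52 + 8r.
Re-solving, 17r = 1207 gives r = 71 and Q = 620.
ΔQ = 620 - 701 = -81.

ΔQ = -81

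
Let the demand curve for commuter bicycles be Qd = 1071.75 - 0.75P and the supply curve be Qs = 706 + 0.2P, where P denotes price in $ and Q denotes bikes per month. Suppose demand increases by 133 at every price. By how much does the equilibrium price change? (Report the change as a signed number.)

ΔP = 140

The market clears where 1071.75 - 0.75P = 706 + 0.2P. Rearranging, 0.95P = 365.75, hence P* = 385.
From the demand curve, Q* = 1071.75 - 0.75(385) = 783.
After the shift, demand is Qd = 1204.75 - 0.75P.
The new intersection has 498.75 = 0.95P, i.e. P = 525, Q = 811.
ΔP = 525 - 385 = 140.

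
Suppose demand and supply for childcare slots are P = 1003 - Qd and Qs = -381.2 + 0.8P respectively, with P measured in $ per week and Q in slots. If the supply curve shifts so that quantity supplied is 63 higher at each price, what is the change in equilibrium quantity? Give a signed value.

ΔQ = 35

In direct form, Qd = 1003 - P.
The market clears where 1003 - P = -381.2 + 0.8P. Rearranging, 1.8P = 1384.2, hence P* = 769.
Then Q* = 1003 - 769 = 234.
After the shift, supply is Qs = -318.2 + 0.8P.
Re-solving, 1.8P = 1321.2 gives P = 734 and Q = 269.
ΔQ = 269 - 234 = 35.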